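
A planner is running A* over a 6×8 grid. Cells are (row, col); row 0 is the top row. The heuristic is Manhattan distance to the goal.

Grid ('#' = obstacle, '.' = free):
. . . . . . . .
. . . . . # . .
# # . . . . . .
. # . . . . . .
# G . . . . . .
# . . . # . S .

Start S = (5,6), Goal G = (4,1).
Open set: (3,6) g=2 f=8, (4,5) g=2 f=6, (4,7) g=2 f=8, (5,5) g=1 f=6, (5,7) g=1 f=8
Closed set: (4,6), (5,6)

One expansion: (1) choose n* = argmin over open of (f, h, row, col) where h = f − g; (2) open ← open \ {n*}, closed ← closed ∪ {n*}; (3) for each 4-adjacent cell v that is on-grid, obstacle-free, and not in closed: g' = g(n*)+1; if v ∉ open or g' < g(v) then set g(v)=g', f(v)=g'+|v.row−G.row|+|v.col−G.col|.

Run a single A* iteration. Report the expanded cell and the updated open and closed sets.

step 1: expand (4,5) (f=6, h=4) → closed; open now [(3,5) g=3 f=8, (3,6) g=2 f=8, (4,4) g=3 f=6, (4,7) g=2 f=8, (5,5) g=1 f=6, (5,7) g=1 f=8]

expanded=(4,5); open=[(3,5) g=3 f=8, (3,6) g=2 f=8, (4,4) g=3 f=6, (4,7) g=2 f=8, (5,5) g=1 f=6, (5,7) g=1 f=8]; closed=[(4,5), (4,6), (5,6)]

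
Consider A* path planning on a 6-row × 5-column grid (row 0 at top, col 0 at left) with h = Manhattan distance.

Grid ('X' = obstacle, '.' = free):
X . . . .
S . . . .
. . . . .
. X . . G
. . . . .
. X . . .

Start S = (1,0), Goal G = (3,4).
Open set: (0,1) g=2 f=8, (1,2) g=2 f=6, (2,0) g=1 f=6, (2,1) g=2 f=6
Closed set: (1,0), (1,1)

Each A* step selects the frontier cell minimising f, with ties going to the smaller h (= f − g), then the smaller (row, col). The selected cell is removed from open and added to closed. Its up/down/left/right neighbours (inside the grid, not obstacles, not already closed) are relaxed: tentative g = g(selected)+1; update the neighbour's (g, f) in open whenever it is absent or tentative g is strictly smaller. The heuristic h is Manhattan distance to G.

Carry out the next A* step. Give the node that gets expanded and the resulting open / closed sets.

step 1: expand (1,2) (f=6, h=4) → closed; open now [(0,1) g=2 f=8, (0,2) g=3 f=8, (1,3) g=3 f=6, (2,0) g=1 f=6, (2,1) g=2 f=6, (2,2) g=3 f=6]

expanded=(1,2); open=[(0,1) g=2 f=8, (0,2) g=3 f=8, (1,3) g=3 f=6, (2,0) g=1 f=6, (2,1) g=2 f=6, (2,2) g=3 f=6]; closed=[(1,0), (1,1), (1,2)]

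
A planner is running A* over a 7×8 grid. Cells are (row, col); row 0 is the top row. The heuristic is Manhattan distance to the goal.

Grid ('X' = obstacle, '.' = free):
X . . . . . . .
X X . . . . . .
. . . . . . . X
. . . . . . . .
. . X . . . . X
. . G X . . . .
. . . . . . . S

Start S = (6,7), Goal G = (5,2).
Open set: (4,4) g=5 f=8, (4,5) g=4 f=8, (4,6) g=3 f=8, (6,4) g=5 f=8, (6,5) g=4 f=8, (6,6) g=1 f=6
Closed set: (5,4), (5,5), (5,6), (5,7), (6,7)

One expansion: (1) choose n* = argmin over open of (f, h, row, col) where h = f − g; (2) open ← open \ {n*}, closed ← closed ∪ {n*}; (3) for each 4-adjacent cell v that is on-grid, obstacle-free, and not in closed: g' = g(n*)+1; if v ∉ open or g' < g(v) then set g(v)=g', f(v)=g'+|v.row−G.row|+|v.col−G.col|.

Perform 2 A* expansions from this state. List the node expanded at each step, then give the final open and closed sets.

order=[(6,6) → (6,5)]; open=[(4,4) g=5 f=8, (4,5) g=4 f=8, (4,6) g=3 f=8, (6,4) g=3 f=6]; closed=[(5,4), (5,5), (5,6), (5,7), (6,5), (6,6), (6,7)]

step 1: expand (6,6) (f=6, h=5) → closed; open now [(4,4) g=5 f=8, (4,5) g=4 f=8, (4,6) g=3 f=8, (6,4) g=5 f=8, (6,5) g=2 f=6]
step 2: expand (6,5) (f=6, h=4) → closed; open now [(4,4) g=5 f=8, (4,5) g=4 f=8, (4,6) g=3 f=8, (6,4) g=3 f=6]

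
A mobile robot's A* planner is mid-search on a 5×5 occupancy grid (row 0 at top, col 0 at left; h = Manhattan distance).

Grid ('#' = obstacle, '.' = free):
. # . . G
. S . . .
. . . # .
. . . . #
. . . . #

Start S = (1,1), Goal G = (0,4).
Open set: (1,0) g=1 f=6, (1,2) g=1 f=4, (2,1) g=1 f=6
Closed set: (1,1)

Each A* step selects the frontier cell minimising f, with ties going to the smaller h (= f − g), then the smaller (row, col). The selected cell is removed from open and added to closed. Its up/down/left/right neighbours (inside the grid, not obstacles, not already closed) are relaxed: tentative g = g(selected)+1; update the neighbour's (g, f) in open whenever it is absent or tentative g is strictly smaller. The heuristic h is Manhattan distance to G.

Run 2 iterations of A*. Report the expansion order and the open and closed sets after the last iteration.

order=[(1,2) → (0,2)]; open=[(0,3) g=3 f=4, (1,0) g=1 f=6, (1,3) g=2 f=4, (2,1) g=1 f=6, (2,2) g=2 f=6]; closed=[(0,2), (1,1), (1,2)]

step 1: expand (1,2) (f=4, h=3) → closed; open now [(0,2) g=2 f=4, (1,0) g=1 f=6, (1,3) g=2 f=4, (2,1) g=1 f=6, (2,2) g=2 f=6]
step 2: expand (0,2) (f=4, h=2) → closed; open now [(0,3) g=3 f=4, (1,0) g=1 f=6, (1,3) g=2 f=4, (2,1) g=1 f=6, (2,2) g=2 f=6]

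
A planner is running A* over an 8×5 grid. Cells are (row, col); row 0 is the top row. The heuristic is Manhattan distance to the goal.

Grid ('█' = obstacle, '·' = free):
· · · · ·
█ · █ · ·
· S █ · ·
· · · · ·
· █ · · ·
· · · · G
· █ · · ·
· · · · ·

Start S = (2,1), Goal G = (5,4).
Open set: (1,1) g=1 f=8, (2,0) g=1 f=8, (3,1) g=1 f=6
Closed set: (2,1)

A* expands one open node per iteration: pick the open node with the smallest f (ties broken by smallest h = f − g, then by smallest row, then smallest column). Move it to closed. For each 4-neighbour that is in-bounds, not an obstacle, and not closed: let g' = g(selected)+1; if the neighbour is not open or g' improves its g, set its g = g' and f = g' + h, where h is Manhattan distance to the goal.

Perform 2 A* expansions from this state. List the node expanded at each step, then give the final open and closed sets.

order=[(3,1) → (3,2)]; open=[(1,1) g=1 f=8, (2,0) g=1 f=8, (3,0) g=2 f=8, (3,3) g=3 f=6, (4,2) g=3 f=6]; closed=[(2,1), (3,1), (3,2)]

step 1: expand (3,1) (f=6, h=5) → closed; open now [(1,1) g=1 f=8, (2,0) g=1 f=8, (3,0) g=2 f=8, (3,2) g=2 f=6]
step 2: expand (3,2) (f=6, h=4) → closed; open now [(1,1) g=1 f=8, (2,0) g=1 f=8, (3,0) g=2 f=8, (3,3) g=3 f=6, (4,2) g=3 f=6]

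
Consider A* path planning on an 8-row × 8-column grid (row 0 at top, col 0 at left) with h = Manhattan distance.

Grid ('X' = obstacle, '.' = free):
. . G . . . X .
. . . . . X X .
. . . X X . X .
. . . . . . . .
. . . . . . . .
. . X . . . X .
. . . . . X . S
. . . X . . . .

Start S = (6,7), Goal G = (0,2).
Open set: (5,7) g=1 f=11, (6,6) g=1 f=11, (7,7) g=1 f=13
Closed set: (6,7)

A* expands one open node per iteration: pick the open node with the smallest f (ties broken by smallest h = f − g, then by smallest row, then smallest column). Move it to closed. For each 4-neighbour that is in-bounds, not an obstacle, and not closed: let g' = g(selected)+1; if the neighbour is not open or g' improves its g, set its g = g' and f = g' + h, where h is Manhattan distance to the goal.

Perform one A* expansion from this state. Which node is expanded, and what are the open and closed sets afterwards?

step 1: expand (5,7) (f=11, h=10) → closed; open now [(4,7) g=2 f=11, (6,6) g=1 f=11, (7,7) g=1 f=13]

expanded=(5,7); open=[(4,7) g=2 f=11, (6,6) g=1 f=11, (7,7) g=1 f=13]; closed=[(5,7), (6,7)]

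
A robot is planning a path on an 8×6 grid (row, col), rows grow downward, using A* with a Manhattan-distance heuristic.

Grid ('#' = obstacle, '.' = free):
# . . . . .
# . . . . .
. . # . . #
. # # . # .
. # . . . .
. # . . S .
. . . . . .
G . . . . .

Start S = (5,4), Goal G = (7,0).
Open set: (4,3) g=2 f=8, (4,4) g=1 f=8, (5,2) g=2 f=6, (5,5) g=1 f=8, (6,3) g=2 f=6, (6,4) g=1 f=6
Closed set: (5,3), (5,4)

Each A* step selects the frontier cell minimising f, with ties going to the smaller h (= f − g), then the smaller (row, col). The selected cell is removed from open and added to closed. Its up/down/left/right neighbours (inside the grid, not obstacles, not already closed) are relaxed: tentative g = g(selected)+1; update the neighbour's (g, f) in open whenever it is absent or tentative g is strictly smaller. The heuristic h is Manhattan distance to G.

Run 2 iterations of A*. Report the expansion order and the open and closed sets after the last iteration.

step 1: expand (5,2) (f=6, h=4) → closed; open now [(4,2) g=3 f=8, (4,3) g=2 f=8, (4,4) g=1 f=8, (5,5) g=1 f=8, (6,2) g=3 f=6, (6,3) g=2 f=6, (6,4) g=1 f=6]
step 2: expand (6,2) (f=6, h=3) → closed; open now [(4,2) g=3 f=8, (4,3) g=2 f=8, (4,4) g=1 f=8, (5,5) g=1 f=8, (6,1) g=4 f=6, (6,3) g=2 f=6, (6,4) g=1 f=6, (7,2) g=4 f=6]

order=[(5,2) → (6,2)]; open=[(4,2) g=3 f=8, (4,3) g=2 f=8, (4,4) g=1 f=8, (5,5) g=1 f=8, (6,1) g=4 f=6, (6,3) g=2 f=6, (6,4) g=1 f=6, (7,2) g=4 f=6]; closed=[(5,2), (5,3), (5,4), (6,2)]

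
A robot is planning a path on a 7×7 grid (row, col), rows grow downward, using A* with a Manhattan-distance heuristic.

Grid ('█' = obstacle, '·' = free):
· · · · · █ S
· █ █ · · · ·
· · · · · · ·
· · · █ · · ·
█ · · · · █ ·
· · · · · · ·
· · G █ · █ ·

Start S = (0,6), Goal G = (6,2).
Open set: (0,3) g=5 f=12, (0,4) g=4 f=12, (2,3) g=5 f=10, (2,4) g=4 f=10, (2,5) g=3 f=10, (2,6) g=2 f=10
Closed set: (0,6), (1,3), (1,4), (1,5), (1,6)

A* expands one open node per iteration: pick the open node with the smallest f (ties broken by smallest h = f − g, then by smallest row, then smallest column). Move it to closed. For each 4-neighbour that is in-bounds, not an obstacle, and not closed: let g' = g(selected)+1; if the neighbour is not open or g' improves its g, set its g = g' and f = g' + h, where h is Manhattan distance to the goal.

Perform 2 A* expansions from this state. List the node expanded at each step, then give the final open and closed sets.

step 1: expand (2,3) (f=10, h=5) → closed; open now [(0,3) g=5 f=12, (0,4) g=4 f=12, (2,2) g=6 f=10, (2,4) g=4 f=10, (2,5) g=3 f=10, (2,6) g=2 f=10]
step 2: expand (2,2) (f=10, h=4) → closed; open now [(0,3) g=5 f=12, (0,4) g=4 f=12, (2,1) g=7 f=12, (2,4) g=4 f=10, (2,5) g=3 f=10, (2,6) g=2 f=10, (3,2) g=7 f=10]

order=[(2,3) → (2,2)]; open=[(0,3) g=5 f=12, (0,4) g=4 f=12, (2,1) g=7 f=12, (2,4) g=4 f=10, (2,5) g=3 f=10, (2,6) g=2 f=10, (3,2) g=7 f=10]; closed=[(0,6), (1,3), (1,4), (1,5), (1,6), (2,2), (2,3)]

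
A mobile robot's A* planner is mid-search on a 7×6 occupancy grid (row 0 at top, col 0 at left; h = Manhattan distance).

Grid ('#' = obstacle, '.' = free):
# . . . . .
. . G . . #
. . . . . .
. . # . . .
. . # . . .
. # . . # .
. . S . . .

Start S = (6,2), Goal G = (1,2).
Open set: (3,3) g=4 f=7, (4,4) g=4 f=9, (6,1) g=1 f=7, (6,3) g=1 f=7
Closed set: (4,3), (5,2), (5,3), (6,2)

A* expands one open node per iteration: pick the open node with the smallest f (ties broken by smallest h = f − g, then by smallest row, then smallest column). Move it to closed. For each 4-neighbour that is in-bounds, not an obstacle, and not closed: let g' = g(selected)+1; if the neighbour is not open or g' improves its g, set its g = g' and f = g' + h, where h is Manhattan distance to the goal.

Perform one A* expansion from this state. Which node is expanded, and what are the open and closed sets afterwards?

step 1: expand (3,3) (f=7, h=3) → closed; open now [(2,3) g=5 f=7, (3,4) g=5 f=9, (4,4) g=4 f=9, (6,1) g=1 f=7, (6,3) g=1 f=7]

expanded=(3,3); open=[(2,3) g=5 f=7, (3,4) g=5 f=9, (4,4) g=4 f=9, (6,1) g=1 f=7, (6,3) g=1 f=7]; closed=[(3,3), (4,3), (5,2), (5,3), (6,2)]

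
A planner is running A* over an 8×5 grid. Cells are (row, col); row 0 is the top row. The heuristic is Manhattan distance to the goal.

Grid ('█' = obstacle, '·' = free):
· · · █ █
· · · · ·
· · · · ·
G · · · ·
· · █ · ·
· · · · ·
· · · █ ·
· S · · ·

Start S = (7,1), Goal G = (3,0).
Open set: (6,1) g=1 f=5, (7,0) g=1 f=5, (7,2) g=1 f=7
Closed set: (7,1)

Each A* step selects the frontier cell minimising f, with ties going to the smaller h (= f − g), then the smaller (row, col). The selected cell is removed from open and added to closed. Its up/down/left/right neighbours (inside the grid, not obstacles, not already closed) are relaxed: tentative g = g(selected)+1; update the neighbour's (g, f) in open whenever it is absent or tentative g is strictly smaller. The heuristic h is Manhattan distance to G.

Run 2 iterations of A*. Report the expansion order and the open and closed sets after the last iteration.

step 1: expand (6,1) (f=5, h=4) → closed; open now [(5,1) g=2 f=5, (6,0) g=2 f=5, (6,2) g=2 f=7, (7,0) g=1 f=5, (7,2) g=1 f=7]
step 2: expand (5,1) (f=5, h=3) → closed; open now [(4,1) g=3 f=5, (5,0) g=3 f=5, (5,2) g=3 f=7, (6,0) g=2 f=5, (6,2) g=2 f=7, (7,0) g=1 f=5, (7,2) g=1 f=7]

order=[(6,1) → (5,1)]; open=[(4,1) g=3 f=5, (5,0) g=3 f=5, (5,2) g=3 f=7, (6,0) g=2 f=5, (6,2) g=2 f=7, (7,0) g=1 f=5, (7,2) g=1 f=7]; closed=[(5,1), (6,1), (7,1)]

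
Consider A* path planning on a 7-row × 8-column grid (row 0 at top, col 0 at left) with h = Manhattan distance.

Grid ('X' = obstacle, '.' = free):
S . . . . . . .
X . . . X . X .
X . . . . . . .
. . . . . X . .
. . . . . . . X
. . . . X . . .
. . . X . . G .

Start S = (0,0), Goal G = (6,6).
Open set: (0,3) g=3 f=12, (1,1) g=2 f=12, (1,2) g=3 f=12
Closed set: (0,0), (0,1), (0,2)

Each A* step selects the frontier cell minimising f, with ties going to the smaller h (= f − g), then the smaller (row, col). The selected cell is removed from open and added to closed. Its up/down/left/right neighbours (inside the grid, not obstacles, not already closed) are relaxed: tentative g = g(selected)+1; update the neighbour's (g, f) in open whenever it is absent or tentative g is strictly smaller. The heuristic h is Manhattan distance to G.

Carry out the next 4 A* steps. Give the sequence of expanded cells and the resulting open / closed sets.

step 1: expand (0,3) (f=12, h=9) → closed; open now [(0,4) g=4 f=12, (1,1) g=2 f=12, (1,2) g=3 f=12, (1,3) g=4 f=12]
step 2: expand (0,4) (f=12, h=8) → closed; open now [(0,5) g=5 f=12, (1,1) g=2 f=12, (1,2) g=3 f=12, (1,3) g=4 f=12]
step 3: expand (0,5) (f=12, h=7) → closed; open now [(0,6) g=6 f=12, (1,1) g=2 f=12, (1,2) g=3 f=12, (1,3) g=4 f=12, (1,5) g=6 f=12]
step 4: expand (0,6) (f=12, h=6) → closed; open now [(0,7) g=7 f=14, (1,1) g=2 f=12, (1,2) g=3 f=12, (1,3) g=4 f=12, (1,5) g=6 f=12]

order=[(0,3) → (0,4) → (0,5) → (0,6)]; open=[(0,7) g=7 f=14, (1,1) g=2 f=12, (1,2) g=3 f=12, (1,3) g=4 f=12, (1,5) g=6 f=12]; closed=[(0,0), (0,1), (0,2), (0,3), (0,4), (0,5), (0,6)]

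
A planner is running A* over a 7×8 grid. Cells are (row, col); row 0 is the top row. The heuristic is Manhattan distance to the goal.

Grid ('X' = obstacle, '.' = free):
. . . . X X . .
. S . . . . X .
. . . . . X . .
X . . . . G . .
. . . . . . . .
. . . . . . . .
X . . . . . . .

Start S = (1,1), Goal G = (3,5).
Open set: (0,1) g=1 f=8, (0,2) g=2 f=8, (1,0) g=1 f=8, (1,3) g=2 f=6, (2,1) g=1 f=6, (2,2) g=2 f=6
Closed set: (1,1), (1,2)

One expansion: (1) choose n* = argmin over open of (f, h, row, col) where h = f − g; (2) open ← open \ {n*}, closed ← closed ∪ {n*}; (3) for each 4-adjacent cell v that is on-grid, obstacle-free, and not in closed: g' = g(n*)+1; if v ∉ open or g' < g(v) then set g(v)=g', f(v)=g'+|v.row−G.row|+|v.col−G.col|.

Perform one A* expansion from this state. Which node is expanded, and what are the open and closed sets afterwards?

step 1: expand (1,3) (f=6, h=4) → closed; open now [(0,1) g=1 f=8, (0,2) g=2 f=8, (0,3) g=3 f=8, (1,0) g=1 f=8, (1,4) g=3 f=6, (2,1) g=1 f=6, (2,2) g=2 f=6, (2,3) g=3 f=6]

expanded=(1,3); open=[(0,1) g=1 f=8, (0,2) g=2 f=8, (0,3) g=3 f=8, (1,0) g=1 f=8, (1,4) g=3 f=6, (2,1) g=1 f=6, (2,2) g=2 f=6, (2,3) g=3 f=6]; closed=[(1,1), (1,2), (1,3)]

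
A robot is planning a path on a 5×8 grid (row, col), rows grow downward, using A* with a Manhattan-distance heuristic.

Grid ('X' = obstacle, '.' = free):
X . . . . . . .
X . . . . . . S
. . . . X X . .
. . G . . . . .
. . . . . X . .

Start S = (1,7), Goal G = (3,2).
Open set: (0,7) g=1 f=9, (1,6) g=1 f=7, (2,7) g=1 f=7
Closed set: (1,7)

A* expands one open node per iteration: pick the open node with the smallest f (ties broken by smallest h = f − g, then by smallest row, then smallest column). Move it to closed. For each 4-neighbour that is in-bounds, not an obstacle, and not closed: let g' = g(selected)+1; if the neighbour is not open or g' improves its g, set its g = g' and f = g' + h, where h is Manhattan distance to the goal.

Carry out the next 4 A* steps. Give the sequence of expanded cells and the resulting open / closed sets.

step 1: expand (1,6) (f=7, h=6) → closed; open now [(0,6) g=2 f=9, (0,7) g=1 f=9, (1,5) g=2 f=7, (2,6) g=2 f=7, (2,7) g=1 f=7]
step 2: expand (1,5) (f=7, h=5) → closed; open now [(0,5) g=3 f=9, (0,6) g=2 f=9, (0,7) g=1 f=9, (1,4) g=3 f=7, (2,6) g=2 f=7, (2,7) g=1 f=7]
step 3: expand (1,4) (f=7, h=4) → closed; open now [(0,4) g=4 f=9, (0,5) g=3 f=9, (0,6) g=2 f=9, (0,7) g=1 f=9, (1,3) g=4 f=7, (2,6) g=2 f=7, (2,7) g=1 f=7]
step 4: expand (1,3) (f=7, h=3) → closed; open now [(0,3) g=5 f=9, (0,4) g=4 f=9, (0,5) g=3 f=9, (0,6) g=2 f=9, (0,7) g=1 f=9, (1,2) g=5 f=7, (2,3) g=5 f=7, (2,6) g=2 f=7, (2,7) g=1 f=7]

order=[(1,6) → (1,5) → (1,4) → (1,3)]; open=[(0,3) g=5 f=9, (0,4) g=4 f=9, (0,5) g=3 f=9, (0,6) g=2 f=9, (0,7) g=1 f=9, (1,2) g=5 f=7, (2,3) g=5 f=7, (2,6) g=2 f=7, (2,7) g=1 f=7]; closed=[(1,3), (1,4), (1,5), (1,6), (1,7)]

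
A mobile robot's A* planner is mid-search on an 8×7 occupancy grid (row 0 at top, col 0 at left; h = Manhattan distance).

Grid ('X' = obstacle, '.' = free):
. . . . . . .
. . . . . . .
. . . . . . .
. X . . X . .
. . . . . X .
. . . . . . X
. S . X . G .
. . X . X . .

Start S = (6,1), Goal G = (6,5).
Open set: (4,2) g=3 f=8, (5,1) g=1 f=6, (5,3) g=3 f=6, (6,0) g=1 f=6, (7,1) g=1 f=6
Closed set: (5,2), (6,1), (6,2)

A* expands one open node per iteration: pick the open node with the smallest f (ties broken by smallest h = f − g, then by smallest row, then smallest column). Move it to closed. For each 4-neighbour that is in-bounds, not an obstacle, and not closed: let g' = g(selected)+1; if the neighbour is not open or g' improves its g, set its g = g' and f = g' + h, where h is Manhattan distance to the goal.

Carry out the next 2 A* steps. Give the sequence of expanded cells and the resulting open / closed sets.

step 1: expand (5,3) (f=6, h=3) → closed; open now [(4,2) g=3 f=8, (4,3) g=4 f=8, (5,1) g=1 f=6, (5,4) g=4 f=6, (6,0) g=1 f=6, (7,1) g=1 f=6]
step 2: expand (5,4) (f=6, h=2) → closed; open now [(4,2) g=3 f=8, (4,3) g=4 f=8, (4,4) g=5 f=8, (5,1) g=1 f=6, (5,5) g=5 f=6, (6,0) g=1 f=6, (6,4) g=5 f=6, (7,1) g=1 f=6]

order=[(5,3) → (5,4)]; open=[(4,2) g=3 f=8, (4,3) g=4 f=8, (4,4) g=5 f=8, (5,1) g=1 f=6, (5,5) g=5 f=6, (6,0) g=1 f=6, (6,4) g=5 f=6, (7,1) g=1 f=6]; closed=[(5,2), (5,3), (5,4), (6,1), (6,2)]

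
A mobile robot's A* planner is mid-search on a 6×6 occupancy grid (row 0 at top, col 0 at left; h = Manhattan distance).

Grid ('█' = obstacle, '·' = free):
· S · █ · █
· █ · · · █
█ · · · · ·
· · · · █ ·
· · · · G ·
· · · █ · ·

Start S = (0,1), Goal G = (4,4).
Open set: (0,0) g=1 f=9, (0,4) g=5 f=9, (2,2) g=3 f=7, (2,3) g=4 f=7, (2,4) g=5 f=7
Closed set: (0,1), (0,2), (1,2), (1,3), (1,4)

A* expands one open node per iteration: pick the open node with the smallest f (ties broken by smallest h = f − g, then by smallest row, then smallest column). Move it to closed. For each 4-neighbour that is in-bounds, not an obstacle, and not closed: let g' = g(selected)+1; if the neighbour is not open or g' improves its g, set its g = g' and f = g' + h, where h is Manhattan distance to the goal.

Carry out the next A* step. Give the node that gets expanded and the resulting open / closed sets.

expanded=(2,4); open=[(0,0) g=1 f=9, (0,4) g=5 f=9, (2,2) g=3 f=7, (2,3) g=4 f=7, (2,5) g=6 f=9]; closed=[(0,1), (0,2), (1,2), (1,3), (1,4), (2,4)]

step 1: expand (2,4) (f=7, h=2) → closed; open now [(0,0) g=1 f=9, (0,4) g=5 f=9, (2,2) g=3 f=7, (2,3) g=4 f=7, (2,5) g=6 f=9]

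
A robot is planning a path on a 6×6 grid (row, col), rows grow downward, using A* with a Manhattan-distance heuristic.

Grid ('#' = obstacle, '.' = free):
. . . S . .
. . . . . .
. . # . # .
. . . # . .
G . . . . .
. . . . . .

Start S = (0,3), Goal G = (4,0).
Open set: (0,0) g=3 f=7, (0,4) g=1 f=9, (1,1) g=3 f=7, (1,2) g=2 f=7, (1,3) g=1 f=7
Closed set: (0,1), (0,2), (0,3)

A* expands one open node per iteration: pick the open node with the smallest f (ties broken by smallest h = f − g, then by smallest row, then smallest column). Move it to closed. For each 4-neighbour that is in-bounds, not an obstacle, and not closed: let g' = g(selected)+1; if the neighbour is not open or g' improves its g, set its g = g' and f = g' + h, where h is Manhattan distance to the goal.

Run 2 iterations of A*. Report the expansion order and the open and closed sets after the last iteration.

step 1: expand (0,0) (f=7, h=4) → closed; open now [(0,4) g=1 f=9, (1,0) g=4 f=7, (1,1) g=3 f=7, (1,2) g=2 f=7, (1,3) g=1 f=7]
step 2: expand (1,0) (f=7, h=3) → closed; open now [(0,4) g=1 f=9, (1,1) g=3 f=7, (1,2) g=2 f=7, (1,3) g=1 f=7, (2,0) g=5 f=7]

order=[(0,0) → (1,0)]; open=[(0,4) g=1 f=9, (1,1) g=3 f=7, (1,2) g=2 f=7, (1,3) g=1 f=7, (2,0) g=5 f=7]; closed=[(0,0), (0,1), (0,2), (0,3), (1,0)]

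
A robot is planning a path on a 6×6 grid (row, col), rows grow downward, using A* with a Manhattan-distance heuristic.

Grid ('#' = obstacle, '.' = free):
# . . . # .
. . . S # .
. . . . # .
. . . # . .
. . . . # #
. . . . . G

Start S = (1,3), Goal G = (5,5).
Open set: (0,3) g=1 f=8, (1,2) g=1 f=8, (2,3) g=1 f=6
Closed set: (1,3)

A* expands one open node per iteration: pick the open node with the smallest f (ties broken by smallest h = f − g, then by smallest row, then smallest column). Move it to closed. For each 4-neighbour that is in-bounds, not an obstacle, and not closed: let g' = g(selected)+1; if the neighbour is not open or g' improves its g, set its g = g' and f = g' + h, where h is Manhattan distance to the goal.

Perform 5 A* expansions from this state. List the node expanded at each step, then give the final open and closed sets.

step 1: expand (2,3) (f=6, h=5) → closed; open now [(0,3) g=1 f=8, (1,2) g=1 f=8, (2,2) g=2 f=8]
step 2: expand (2,2) (f=8, h=6) → closed; open now [(0,3) g=1 f=8, (1,2) g=1 f=8, (2,1) g=3 f=10, (3,2) g=3 f=8]
step 3: expand (3,2) (f=8, h=5) → closed; open now [(0,3) g=1 f=8, (1,2) g=1 f=8, (2,1) g=3 f=10, (3,1) g=4 f=10, (4,2) g=4 f=8]
step 4: expand (4,2) (f=8, h=4) → closed; open now [(0,3) g=1 f=8, (1,2) g=1 f=8, (2,1) g=3 f=10, (3,1) g=4 f=10, (4,1) g=5 f=10, (4,3) g=5 f=8, (5,2) g=5 f=8]
step 5: expand (4,3) (f=8, h=3) → closed; open now [(0,3) g=1 f=8, (1,2) g=1 f=8, (2,1) g=3 f=10, (3,1) g=4 f=10, (4,1) g=5 f=10, (5,2) g=5 f=8, (5,3) g=6 f=8]

order=[(2,3) → (2,2) → (3,2) → (4,2) → (4,3)]; open=[(0,3) g=1 f=8, (1,2) g=1 f=8, (2,1) g=3 f=10, (3,1) g=4 f=10, (4,1) g=5 f=10, (5,2) g=5 f=8, (5,3) g=6 f=8]; closed=[(1,3), (2,2), (2,3), (3,2), (4,2), (4,3)]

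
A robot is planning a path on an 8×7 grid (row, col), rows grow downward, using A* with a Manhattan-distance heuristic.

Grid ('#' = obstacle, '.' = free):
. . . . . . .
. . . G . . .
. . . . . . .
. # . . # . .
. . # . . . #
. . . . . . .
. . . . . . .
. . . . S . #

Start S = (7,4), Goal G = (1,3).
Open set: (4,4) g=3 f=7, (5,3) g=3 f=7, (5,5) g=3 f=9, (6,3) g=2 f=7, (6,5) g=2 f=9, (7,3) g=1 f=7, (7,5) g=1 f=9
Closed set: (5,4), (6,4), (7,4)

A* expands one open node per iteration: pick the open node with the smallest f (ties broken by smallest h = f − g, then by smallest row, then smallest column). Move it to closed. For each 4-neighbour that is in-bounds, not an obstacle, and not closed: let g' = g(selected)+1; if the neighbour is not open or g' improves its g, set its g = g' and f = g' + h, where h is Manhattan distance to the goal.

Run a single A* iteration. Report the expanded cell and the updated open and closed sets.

step 1: expand (4,4) (f=7, h=4) → closed; open now [(4,3) g=4 f=7, (4,5) g=4 f=9, (5,3) g=3 f=7, (5,5) g=3 f=9, (6,3) g=2 f=7, (6,5) g=2 f=9, (7,3) g=1 f=7, (7,5) g=1 f=9]

expanded=(4,4); open=[(4,3) g=4 f=7, (4,5) g=4 f=9, (5,3) g=3 f=7, (5,5) g=3 f=9, (6,3) g=2 f=7, (6,5) g=2 f=9, (7,3) g=1 f=7, (7,5) g=1 f=9]; closed=[(4,4), (5,4), (6,4), (7,4)]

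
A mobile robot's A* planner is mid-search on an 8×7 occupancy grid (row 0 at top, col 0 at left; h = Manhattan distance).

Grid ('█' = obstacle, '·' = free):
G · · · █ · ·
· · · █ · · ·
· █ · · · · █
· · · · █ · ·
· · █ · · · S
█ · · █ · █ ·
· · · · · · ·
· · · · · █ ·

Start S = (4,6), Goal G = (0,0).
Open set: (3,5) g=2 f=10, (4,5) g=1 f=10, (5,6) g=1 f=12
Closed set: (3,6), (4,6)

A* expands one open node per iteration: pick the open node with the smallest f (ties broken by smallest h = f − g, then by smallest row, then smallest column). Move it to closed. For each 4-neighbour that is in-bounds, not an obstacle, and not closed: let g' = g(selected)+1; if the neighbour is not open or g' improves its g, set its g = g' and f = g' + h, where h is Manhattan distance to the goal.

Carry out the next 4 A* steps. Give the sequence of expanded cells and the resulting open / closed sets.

order=[(3,5) → (2,5) → (1,5) → (0,5)]; open=[(0,6) g=6 f=12, (1,4) g=5 f=10, (1,6) g=5 f=12, (2,4) g=4 f=10, (4,5) g=1 f=10, (5,6) g=1 f=12]; closed=[(0,5), (1,5), (2,5), (3,5), (3,6), (4,6)]

step 1: expand (3,5) (f=10, h=8) → closed; open now [(2,5) g=3 f=10, (4,5) g=1 f=10, (5,6) g=1 f=12]
step 2: expand (2,5) (f=10, h=7) → closed; open now [(1,5) g=4 f=10, (2,4) g=4 f=10, (4,5) g=1 f=10, (5,6) g=1 f=12]
step 3: expand (1,5) (f=10, h=6) → closed; open now [(0,5) g=5 f=10, (1,4) g=5 f=10, (1,6) g=5 f=12, (2,4) g=4 f=10, (4,5) g=1 f=10, (5,6) g=1 f=12]
step 4: expand (0,5) (f=10, h=5) → closed; open now [(0,6) g=6 f=12, (1,4) g=5 f=10, (1,6) g=5 f=12, (2,4) g=4 f=10, (4,5) g=1 f=10, (5,6) g=1 f=12]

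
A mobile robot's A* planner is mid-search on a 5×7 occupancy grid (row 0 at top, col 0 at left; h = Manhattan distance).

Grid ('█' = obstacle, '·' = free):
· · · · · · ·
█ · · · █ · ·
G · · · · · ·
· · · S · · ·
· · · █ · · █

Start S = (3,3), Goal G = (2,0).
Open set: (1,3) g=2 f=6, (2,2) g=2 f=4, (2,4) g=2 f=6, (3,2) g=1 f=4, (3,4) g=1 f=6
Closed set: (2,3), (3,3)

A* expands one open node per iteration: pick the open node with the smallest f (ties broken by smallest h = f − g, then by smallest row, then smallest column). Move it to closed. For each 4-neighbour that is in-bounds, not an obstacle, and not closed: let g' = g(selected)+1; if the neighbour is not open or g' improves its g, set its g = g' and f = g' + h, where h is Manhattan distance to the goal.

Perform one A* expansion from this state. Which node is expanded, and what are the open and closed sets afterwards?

step 1: expand (2,2) (f=4, h=2) → closed; open now [(1,2) g=3 f=6, (1,3) g=2 f=6, (2,1) g=3 f=4, (2,4) g=2 f=6, (3,2) g=1 f=4, (3,4) g=1 f=6]

expanded=(2,2); open=[(1,2) g=3 f=6, (1,3) g=2 f=6, (2,1) g=3 f=4, (2,4) g=2 f=6, (3,2) g=1 f=4, (3,4) g=1 f=6]; closed=[(2,2), (2,3), (3,3)]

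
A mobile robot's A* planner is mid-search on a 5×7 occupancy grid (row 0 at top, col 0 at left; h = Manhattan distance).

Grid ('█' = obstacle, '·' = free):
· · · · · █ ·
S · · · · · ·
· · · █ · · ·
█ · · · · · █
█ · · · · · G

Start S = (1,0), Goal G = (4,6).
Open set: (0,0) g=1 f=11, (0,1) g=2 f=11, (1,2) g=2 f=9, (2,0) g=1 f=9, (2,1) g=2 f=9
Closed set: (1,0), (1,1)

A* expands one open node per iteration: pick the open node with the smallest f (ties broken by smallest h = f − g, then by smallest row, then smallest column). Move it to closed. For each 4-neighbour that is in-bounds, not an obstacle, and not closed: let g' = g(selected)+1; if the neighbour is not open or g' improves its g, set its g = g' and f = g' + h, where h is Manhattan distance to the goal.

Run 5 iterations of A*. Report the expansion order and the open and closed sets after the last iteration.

order=[(1,2) → (1,3) → (1,4) → (1,5) → (1,6)]; open=[(0,0) g=1 f=11, (0,1) g=2 f=11, (0,2) g=3 f=11, (0,3) g=4 f=11, (0,4) g=5 f=11, (0,6) g=7 f=11, (2,0) g=1 f=9, (2,1) g=2 f=9, (2,2) g=3 f=9, (2,4) g=5 f=9, (2,5) g=6 f=9, (2,6) g=7 f=9]; closed=[(1,0), (1,1), (1,2), (1,3), (1,4), (1,5), (1,6)]

step 1: expand (1,2) (f=9, h=7) → closed; open now [(0,0) g=1 f=11, (0,1) g=2 f=11, (0,2) g=3 f=11, (1,3) g=3 f=9, (2,0) g=1 f=9, (2,1) g=2 f=9, (2,2) g=3 f=9]
step 2: expand (1,3) (f=9, h=6) → closed; open now [(0,0) g=1 f=11, (0,1) g=2 f=11, (0,2) g=3 f=11, (0,3) g=4 f=11, (1,4) g=4 f=9, (2,0) g=1 f=9, (2,1) g=2 f=9, (2,2) g=3 f=9]
step 3: expand (1,4) (f=9, h=5) → closed; open now [(0,0) g=1 f=11, (0,1) g=2 f=11, (0,2) g=3 f=11, (0,3) g=4 f=11, (0,4) g=5 f=11, (1,5) g=5 f=9, (2,0) g=1 f=9, (2,1) g=2 f=9, (2,2) g=3 f=9, (2,4) g=5 f=9]
step 4: expand (1,5) (f=9, h=4) → closed; open now [(0,0) g=1 f=11, (0,1) g=2 f=11, (0,2) g=3 f=11, (0,3) g=4 f=11, (0,4) g=5 f=11, (1,6) g=6 f=9, (2,0) g=1 f=9, (2,1) g=2 f=9, (2,2) g=3 f=9, (2,4) g=5 f=9, (2,5) g=6 f=9]
step 5: expand (1,6) (f=9, h=3) → closed; open now [(0,0) g=1 f=11, (0,1) g=2 f=11, (0,2) g=3 f=11, (0,3) g=4 f=11, (0,4) g=5 f=11, (0,6) g=7 f=11, (2,0) g=1 f=9, (2,1) g=2 f=9, (2,2) g=3 f=9, (2,4) g=5 f=9, (2,5) g=6 f=9, (2,6) g=7 f=9]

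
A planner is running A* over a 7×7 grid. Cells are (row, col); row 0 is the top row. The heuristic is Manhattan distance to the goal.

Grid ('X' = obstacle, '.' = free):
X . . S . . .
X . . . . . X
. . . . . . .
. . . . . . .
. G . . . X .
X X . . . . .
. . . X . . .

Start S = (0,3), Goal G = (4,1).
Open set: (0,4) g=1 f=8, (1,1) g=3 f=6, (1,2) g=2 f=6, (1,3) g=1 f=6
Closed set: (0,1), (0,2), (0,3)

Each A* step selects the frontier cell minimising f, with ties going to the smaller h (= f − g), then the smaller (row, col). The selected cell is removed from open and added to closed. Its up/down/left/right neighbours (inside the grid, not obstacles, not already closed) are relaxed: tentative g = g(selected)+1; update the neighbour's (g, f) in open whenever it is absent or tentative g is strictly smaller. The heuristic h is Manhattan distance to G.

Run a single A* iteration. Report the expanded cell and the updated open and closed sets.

step 1: expand (1,1) (f=6, h=3) → closed; open now [(0,4) g=1 f=8, (1,2) g=2 f=6, (1,3) g=1 f=6, (2,1) g=4 f=6]

expanded=(1,1); open=[(0,4) g=1 f=8, (1,2) g=2 f=6, (1,3) g=1 f=6, (2,1) g=4 f=6]; closed=[(0,1), (0,2), (0,3), (1,1)]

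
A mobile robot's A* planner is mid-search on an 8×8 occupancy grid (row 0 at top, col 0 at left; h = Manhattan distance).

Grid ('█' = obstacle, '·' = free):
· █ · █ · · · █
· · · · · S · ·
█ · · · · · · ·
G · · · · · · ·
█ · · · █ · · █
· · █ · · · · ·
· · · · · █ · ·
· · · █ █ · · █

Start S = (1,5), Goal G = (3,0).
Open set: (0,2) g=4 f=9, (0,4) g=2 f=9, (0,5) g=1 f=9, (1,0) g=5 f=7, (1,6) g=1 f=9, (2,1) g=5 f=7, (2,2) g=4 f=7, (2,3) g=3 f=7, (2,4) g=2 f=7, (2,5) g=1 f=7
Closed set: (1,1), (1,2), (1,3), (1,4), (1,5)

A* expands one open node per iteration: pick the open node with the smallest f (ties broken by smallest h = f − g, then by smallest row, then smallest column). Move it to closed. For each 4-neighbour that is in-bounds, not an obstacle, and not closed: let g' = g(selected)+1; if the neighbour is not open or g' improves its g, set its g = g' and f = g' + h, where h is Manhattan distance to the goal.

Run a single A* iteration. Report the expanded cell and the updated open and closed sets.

step 1: expand (1,0) (f=7, h=2) → closed; open now [(0,0) g=6 f=9, (0,2) g=4 f=9, (0,4) g=2 f=9, (0,5) g=1 f=9, (1,6) g=1 f=9, (2,1) g=5 f=7, (2,2) g=4 f=7, (2,3) g=3 f=7, (2,4) g=2 f=7, (2,5) g=1 f=7]

expanded=(1,0); open=[(0,0) g=6 f=9, (0,2) g=4 f=9, (0,4) g=2 f=9, (0,5) g=1 f=9, (1,6) g=1 f=9, (2,1) g=5 f=7, (2,2) g=4 f=7, (2,3) g=3 f=7, (2,4) g=2 f=7, (2,5) g=1 f=7]; closed=[(1,0), (1,1), (1,2), (1,3), (1,4), (1,5)]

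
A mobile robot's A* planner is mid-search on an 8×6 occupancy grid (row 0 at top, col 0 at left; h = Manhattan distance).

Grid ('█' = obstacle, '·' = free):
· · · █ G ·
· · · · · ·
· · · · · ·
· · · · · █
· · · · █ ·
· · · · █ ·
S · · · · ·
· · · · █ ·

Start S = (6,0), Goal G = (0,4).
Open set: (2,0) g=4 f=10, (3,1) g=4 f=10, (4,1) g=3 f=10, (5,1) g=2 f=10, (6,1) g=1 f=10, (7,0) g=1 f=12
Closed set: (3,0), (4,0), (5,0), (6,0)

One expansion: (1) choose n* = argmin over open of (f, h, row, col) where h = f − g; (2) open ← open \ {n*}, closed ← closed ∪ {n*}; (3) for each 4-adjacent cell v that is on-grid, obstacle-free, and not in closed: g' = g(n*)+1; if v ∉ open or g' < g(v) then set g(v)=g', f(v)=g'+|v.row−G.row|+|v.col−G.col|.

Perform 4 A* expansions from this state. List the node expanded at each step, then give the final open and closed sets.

step 1: expand (2,0) (f=10, h=6) → closed; open now [(1,0) g=5 f=10, (2,1) g=5 f=10, (3,1) g=4 f=10, (4,1) g=3 f=10, (5,1) g=2 f=10, (6,1) g=1 f=10, (7,0) g=1 f=12]
step 2: expand (1,0) (f=10, h=5) → closed; open now [(0,0) g=6 f=10, (1,1) g=6 f=10, (2,1) g=5 f=10, (3,1) g=4 f=10, (4,1) g=3 f=10, (5,1) g=2 f=10, (6,1) g=1 f=10, (7,0) g=1 f=12]
step 3: expand (0,0) (f=10, h=4) → closed; open now [(0,1) g=7 f=10, (1,1) g=6 f=10, (2,1) g=5 f=10, (3,1) g=4 f=10, (4,1) g=3 f=10, (5,1) g=2 f=10, (6,1) g=1 f=10, (7,0) g=1 f=12]
step 4: expand (0,1) (f=10, h=3) → closed; open now [(0,2) g=8 f=10, (1,1) g=6 f=10, (2,1) g=5 f=10, (3,1) g=4 f=10, (4,1) g=3 f=10, (5,1) g=2 f=10, (6,1) g=1 f=10, (7,0) g=1 f=12]

order=[(2,0) → (1,0) → (0,0) → (0,1)]; open=[(0,2) g=8 f=10, (1,1) g=6 f=10, (2,1) g=5 f=10, (3,1) g=4 f=10, (4,1) g=3 f=10, (5,1) g=2 f=10, (6,1) g=1 f=10, (7,0) g=1 f=12]; closed=[(0,0), (0,1), (1,0), (2,0), (3,0), (4,0), (5,0), (6,0)]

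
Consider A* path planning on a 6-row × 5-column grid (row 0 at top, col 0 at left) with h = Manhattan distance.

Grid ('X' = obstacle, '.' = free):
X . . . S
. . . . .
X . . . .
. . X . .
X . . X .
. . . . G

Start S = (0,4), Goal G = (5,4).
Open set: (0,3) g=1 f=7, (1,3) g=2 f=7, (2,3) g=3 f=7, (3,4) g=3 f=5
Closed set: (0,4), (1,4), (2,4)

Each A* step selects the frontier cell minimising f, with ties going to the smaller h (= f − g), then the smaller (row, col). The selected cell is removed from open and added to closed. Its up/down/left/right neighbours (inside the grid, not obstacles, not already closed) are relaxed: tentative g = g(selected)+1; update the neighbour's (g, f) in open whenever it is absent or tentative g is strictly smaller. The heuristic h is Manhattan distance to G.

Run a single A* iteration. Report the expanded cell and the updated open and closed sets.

expanded=(3,4); open=[(0,3) g=1 f=7, (1,3) g=2 f=7, (2,3) g=3 f=7, (3,3) g=4 f=7, (4,4) g=4 f=5]; closed=[(0,4), (1,4), (2,4), (3,4)]

step 1: expand (3,4) (f=5, h=2) → closed; open now [(0,3) g=1 f=7, (1,3) g=2 f=7, (2,3) g=3 f=7, (3,3) g=4 f=7, (4,4) g=4 f=5]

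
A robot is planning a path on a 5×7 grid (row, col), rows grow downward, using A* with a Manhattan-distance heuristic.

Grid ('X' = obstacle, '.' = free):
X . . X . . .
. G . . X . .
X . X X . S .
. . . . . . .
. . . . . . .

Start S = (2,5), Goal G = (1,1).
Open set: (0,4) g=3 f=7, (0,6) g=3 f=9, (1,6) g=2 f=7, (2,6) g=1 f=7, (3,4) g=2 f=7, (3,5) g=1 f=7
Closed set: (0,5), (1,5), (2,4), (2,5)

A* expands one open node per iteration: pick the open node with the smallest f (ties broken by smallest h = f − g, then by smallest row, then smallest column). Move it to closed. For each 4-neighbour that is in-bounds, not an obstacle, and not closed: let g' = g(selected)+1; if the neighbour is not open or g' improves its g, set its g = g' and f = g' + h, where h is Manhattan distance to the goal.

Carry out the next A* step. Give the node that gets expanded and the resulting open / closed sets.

step 1: expand (0,4) (f=7, h=4) → closed; open now [(0,6) g=3 f=9, (1,6) g=2 f=7, (2,6) g=1 f=7, (3,4) g=2 f=7, (3,5) g=1 f=7]

expanded=(0,4); open=[(0,6) g=3 f=9, (1,6) g=2 f=7, (2,6) g=1 f=7, (3,4) g=2 f=7, (3,5) g=1 f=7]; closed=[(0,4), (0,5), (1,5), (2,4), (2,5)]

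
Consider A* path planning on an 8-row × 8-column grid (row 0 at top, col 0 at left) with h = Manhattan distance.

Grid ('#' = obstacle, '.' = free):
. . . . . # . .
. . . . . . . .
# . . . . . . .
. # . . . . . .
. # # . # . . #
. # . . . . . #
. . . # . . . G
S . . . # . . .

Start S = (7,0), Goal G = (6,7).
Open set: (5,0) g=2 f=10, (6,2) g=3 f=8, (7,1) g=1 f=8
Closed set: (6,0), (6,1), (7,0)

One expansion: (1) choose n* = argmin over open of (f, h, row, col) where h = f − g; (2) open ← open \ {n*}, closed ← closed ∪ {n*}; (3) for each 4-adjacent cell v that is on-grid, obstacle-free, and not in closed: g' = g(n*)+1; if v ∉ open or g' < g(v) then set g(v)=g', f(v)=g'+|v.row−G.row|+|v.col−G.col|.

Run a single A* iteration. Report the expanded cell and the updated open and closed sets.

expanded=(6,2); open=[(5,0) g=2 f=10, (5,2) g=4 f=10, (7,1) g=1 f=8, (7,2) g=4 f=10]; closed=[(6,0), (6,1), (6,2), (7,0)]

step 1: expand (6,2) (f=8, h=5) → closed; open now [(5,0) g=2 f=10, (5,2) g=4 f=10, (7,1) g=1 f=8, (7,2) g=4 f=10]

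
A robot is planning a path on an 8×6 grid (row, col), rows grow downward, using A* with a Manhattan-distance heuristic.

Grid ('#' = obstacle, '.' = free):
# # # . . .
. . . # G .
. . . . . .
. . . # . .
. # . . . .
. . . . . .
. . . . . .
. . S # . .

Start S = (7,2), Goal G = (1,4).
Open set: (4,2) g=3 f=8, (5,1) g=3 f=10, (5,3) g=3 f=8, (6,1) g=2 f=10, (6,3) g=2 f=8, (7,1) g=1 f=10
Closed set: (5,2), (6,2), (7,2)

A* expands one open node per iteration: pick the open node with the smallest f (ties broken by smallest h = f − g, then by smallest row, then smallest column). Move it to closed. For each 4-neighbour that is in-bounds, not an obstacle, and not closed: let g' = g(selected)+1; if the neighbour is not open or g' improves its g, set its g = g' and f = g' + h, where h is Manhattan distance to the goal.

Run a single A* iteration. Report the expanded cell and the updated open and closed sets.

expanded=(4,2); open=[(3,2) g=4 f=8, (4,3) g=4 f=8, (5,1) g=3 f=10, (5,3) g=3 f=8, (6,1) g=2 f=10, (6,3) g=2 f=8, (7,1) g=1 f=10]; closed=[(4,2), (5,2), (6,2), (7,2)]

step 1: expand (4,2) (f=8, h=5) → closed; open now [(3,2) g=4 f=8, (4,3) g=4 f=8, (5,1) g=3 f=10, (5,3) g=3 f=8, (6,1) g=2 f=10, (6,3) g=2 f=8, (7,1) g=1 f=10]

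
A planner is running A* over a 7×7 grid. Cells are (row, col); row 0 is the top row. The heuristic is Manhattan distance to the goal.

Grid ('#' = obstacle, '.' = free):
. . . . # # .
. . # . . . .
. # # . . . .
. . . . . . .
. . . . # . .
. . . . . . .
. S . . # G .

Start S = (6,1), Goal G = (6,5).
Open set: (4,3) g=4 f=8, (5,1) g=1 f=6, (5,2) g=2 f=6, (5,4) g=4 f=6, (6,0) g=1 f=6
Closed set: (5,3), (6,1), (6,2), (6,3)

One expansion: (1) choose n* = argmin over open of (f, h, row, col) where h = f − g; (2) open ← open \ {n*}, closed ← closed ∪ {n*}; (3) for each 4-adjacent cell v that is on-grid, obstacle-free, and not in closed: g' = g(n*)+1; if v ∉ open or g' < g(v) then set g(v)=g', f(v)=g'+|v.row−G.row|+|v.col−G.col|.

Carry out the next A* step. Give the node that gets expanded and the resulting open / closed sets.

step 1: expand (5,4) (f=6, h=2) → closed; open now [(4,3) g=4 f=8, (5,1) g=1 f=6, (5,2) g=2 f=6, (5,5) g=5 f=6, (6,0) g=1 f=6]

expanded=(5,4); open=[(4,3) g=4 f=8, (5,1) g=1 f=6, (5,2) g=2 f=6, (5,5) g=5 f=6, (6,0) g=1 f=6]; closed=[(5,3), (5,4), (6,1), (6,2), (6,3)]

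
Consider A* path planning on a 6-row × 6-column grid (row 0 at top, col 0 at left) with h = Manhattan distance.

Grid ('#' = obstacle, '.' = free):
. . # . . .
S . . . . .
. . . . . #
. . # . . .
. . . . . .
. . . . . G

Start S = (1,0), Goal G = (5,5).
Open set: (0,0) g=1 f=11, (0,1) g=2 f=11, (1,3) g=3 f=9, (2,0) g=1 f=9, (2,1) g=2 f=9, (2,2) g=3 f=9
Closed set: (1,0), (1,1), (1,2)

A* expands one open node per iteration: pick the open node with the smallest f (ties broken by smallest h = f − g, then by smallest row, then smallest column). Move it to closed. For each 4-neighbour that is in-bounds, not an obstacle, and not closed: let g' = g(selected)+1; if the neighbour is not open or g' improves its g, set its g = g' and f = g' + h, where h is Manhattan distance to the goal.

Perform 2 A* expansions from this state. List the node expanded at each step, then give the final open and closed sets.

step 1: expand (1,3) (f=9, h=6) → closed; open now [(0,0) g=1 f=11, (0,1) g=2 f=11, (0,3) g=4 f=11, (1,4) g=4 f=9, (2,0) g=1 f=9, (2,1) g=2 f=9, (2,2) g=3 f=9, (2,3) g=4 f=9]
step 2: expand (1,4) (f=9, h=5) → closed; open now [(0,0) g=1 f=11, (0,1) g=2 f=11, (0,3) g=4 f=11, (0,4) g=5 f=11, (1,5) g=5 f=9, (2,0) g=1 f=9, (2,1) g=2 f=9, (2,2) g=3 f=9, (2,3) g=4 f=9, (2,4) g=5 f=9]

order=[(1,3) → (1,4)]; open=[(0,0) g=1 f=11, (0,1) g=2 f=11, (0,3) g=4 f=11, (0,4) g=5 f=11, (1,5) g=5 f=9, (2,0) g=1 f=9, (2,1) g=2 f=9, (2,2) g=3 f=9, (2,3) g=4 f=9, (2,4) g=5 f=9]; closed=[(1,0), (1,1), (1,2), (1,3), (1,4)]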